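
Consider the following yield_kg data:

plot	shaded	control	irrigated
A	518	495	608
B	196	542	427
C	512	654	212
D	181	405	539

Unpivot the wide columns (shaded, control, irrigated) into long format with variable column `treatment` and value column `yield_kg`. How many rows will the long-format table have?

4 plot values × 3 melted columns = 12 rows.

12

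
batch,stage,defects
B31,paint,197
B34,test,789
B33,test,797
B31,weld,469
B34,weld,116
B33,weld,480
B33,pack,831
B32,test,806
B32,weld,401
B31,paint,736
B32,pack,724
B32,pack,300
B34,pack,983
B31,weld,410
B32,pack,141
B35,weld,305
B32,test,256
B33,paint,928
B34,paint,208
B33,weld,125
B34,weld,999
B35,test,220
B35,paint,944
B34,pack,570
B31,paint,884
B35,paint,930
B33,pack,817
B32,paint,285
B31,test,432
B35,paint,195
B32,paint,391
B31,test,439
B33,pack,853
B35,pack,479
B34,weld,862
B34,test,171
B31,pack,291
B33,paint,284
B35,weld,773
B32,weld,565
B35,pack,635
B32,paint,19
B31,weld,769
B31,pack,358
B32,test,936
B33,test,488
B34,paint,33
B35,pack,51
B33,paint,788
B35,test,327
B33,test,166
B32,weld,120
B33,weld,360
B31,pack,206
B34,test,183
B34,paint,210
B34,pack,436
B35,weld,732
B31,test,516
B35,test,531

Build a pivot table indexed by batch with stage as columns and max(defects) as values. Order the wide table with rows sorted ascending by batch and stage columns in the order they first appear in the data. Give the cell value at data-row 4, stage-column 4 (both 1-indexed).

With rows sorted ascending by batch, row 4 is batch=B34. stage columns in first-appearance order: paint, test, weld, pack; column 4 is pack.
Long rows with batch=B34, stage=pack: max(983, 570, 436) = 983.

983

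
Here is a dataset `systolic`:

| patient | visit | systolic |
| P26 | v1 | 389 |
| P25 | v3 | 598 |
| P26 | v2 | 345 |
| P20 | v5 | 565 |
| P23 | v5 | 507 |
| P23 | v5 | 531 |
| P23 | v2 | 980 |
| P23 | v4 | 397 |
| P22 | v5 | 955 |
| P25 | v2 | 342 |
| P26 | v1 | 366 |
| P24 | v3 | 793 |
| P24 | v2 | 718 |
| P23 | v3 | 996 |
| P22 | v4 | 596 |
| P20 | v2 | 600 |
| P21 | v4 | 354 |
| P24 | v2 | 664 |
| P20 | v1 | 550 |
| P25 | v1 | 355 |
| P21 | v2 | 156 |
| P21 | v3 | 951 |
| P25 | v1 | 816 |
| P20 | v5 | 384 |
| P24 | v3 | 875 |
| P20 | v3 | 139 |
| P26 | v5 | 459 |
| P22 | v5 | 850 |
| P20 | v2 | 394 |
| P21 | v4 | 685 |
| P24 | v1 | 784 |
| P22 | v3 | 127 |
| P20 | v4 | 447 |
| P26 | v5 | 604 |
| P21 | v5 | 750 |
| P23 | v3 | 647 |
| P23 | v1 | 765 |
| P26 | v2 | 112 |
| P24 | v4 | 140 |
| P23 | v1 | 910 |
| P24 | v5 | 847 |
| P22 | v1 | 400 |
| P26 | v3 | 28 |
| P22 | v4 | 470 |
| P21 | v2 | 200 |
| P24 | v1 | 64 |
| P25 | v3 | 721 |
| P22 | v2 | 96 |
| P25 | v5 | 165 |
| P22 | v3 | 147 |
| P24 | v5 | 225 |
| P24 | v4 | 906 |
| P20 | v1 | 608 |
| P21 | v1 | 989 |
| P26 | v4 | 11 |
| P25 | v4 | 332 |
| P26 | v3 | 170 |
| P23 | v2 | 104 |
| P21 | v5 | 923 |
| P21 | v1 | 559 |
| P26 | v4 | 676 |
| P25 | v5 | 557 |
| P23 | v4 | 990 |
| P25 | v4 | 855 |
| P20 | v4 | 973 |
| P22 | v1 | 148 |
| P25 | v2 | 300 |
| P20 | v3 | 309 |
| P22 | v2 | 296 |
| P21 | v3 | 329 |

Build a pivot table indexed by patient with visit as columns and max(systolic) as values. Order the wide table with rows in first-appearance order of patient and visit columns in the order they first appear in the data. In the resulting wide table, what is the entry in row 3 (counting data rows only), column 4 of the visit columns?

With rows in first-appearance order of patient, row 3 is patient=P20. visit columns in first-appearance order: v1, v3, v2, v5, v4; column 4 is v5.
Long rows with patient=P20, visit=v5: max(565, 384) = 565.

565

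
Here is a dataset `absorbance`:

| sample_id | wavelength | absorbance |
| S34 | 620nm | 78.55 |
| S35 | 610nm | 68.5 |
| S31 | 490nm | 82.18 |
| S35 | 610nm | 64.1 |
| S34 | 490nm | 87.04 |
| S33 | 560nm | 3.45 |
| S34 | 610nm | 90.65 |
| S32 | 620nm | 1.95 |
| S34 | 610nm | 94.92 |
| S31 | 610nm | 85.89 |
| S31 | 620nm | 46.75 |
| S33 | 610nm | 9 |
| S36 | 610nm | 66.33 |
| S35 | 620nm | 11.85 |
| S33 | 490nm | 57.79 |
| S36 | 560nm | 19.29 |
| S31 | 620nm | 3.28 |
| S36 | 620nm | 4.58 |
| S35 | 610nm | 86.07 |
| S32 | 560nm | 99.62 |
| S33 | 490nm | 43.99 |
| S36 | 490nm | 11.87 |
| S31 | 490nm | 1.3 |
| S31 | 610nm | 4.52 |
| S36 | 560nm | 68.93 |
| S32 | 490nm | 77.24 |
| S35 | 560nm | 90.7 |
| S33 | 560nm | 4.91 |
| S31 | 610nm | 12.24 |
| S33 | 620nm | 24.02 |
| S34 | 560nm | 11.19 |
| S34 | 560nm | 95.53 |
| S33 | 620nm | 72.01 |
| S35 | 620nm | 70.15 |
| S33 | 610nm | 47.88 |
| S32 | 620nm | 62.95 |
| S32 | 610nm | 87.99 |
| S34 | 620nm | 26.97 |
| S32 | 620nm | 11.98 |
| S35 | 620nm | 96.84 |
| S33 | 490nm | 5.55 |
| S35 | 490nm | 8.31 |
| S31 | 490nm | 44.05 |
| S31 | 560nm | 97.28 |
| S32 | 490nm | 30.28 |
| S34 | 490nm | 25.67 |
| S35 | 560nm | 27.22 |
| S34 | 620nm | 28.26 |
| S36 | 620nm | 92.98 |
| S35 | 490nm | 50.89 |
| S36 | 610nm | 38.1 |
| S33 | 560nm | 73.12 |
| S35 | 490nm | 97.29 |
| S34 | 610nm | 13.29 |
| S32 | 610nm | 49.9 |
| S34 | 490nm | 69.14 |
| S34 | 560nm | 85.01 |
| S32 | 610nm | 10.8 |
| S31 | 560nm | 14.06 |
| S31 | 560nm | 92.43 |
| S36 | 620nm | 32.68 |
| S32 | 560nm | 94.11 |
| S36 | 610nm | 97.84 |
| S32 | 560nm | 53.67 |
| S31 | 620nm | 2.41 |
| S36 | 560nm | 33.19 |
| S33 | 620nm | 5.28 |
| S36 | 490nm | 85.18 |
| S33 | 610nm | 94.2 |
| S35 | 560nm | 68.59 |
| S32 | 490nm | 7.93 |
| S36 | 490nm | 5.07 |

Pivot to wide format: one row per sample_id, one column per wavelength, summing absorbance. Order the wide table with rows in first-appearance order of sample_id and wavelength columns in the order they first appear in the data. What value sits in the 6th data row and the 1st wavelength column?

With rows in first-appearance order of sample_id, row 6 is sample_id=S36. wavelength columns in first-appearance order: 620nm, 610nm, 490nm, 560nm; column 1 is 620nm.
Long rows with sample_id=S36, wavelength=620nm: 4.58 + 92.98 + 32.68 = 130.24.

130.24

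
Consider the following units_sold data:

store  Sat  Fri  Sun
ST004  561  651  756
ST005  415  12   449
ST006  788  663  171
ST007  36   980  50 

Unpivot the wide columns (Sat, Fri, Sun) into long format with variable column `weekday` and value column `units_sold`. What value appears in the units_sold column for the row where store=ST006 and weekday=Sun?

Unpivoting turns each (store, wide-column) pair into one long row.
The wide cell at row ST006, column Sun holds 171, so the long row (ST006, Sun) has units_sold=171.

171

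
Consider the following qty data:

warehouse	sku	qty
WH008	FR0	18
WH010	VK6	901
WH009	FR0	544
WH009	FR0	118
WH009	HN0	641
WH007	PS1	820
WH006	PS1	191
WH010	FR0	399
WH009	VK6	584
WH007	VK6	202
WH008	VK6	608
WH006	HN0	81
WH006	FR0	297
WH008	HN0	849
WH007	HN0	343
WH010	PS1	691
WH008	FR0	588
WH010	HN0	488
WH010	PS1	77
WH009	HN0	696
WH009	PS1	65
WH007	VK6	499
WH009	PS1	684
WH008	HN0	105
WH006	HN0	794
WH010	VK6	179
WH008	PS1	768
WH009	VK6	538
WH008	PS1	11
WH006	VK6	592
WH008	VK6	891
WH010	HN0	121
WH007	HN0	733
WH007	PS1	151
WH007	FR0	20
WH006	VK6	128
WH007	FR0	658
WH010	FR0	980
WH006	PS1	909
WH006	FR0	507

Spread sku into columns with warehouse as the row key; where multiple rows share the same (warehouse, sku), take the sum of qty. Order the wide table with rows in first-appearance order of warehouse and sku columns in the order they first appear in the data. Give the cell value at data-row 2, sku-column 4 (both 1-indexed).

768

With rows in first-appearance order of warehouse, row 2 is warehouse=WH010. sku columns in first-appearance order: FR0, VK6, HN0, PS1; column 4 is PS1.
Long rows with warehouse=WH010, sku=PS1: 691 + 77 = 768.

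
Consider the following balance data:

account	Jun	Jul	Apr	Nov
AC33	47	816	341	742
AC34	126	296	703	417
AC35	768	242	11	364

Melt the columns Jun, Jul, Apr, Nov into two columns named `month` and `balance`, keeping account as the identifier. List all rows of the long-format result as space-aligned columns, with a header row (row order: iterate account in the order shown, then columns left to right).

Each (account, column) pair becomes one row: 3 × 4 = 12 rows.
For example, (AC33, Jun) → balance=47.

account  month  balance
AC33     Jun    47     
AC33     Jul    816    
AC33     Apr    341    
AC33     Nov    742    
AC34     Jun    126    
AC34     Jul    296    
AC34     Apr    703    
AC34     Nov    417    
AC35     Jun    768    
AC35     Jul    242    
AC35     Apr    11     
AC35     Nov    364    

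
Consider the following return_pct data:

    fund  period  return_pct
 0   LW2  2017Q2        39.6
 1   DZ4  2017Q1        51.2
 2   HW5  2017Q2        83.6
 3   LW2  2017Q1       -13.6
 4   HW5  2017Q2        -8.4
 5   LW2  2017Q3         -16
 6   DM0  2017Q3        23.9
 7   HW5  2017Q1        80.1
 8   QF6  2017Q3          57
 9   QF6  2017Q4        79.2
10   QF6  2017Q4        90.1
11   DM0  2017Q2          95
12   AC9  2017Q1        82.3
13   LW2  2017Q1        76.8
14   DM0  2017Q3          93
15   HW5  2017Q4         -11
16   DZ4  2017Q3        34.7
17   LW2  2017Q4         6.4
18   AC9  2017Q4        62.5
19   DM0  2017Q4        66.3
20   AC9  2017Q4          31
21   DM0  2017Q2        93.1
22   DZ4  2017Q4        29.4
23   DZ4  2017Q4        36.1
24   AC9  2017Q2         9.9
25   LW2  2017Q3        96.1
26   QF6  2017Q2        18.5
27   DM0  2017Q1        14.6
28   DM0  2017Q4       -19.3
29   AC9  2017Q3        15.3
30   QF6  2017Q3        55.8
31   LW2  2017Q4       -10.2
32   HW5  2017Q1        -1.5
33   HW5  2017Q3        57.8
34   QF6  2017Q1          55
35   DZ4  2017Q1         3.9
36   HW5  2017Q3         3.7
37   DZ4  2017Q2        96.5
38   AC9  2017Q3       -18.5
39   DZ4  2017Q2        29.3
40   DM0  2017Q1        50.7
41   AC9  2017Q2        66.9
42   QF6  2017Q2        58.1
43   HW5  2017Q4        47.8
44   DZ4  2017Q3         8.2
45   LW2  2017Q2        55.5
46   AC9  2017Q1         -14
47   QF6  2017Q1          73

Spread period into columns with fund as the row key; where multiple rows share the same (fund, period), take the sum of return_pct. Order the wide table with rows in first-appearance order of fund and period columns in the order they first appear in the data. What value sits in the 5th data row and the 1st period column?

With rows in first-appearance order of fund, row 5 is fund=QF6. period columns in first-appearance order: 2017Q2, 2017Q1, 2017Q3, 2017Q4; column 1 is 2017Q2.
Long rows with fund=QF6, period=2017Q2: 18.5 + 58.1 = 76.6.

76.6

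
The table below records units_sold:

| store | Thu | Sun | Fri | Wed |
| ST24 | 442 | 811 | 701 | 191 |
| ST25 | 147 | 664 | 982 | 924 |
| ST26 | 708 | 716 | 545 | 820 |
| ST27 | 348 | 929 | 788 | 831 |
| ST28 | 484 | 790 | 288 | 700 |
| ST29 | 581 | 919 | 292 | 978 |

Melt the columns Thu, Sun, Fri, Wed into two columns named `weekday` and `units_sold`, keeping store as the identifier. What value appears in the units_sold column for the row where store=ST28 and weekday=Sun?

Unpivoting turns each (store, wide-column) pair into one long row.
The wide cell at row ST28, column Sun holds 790, so the long row (ST28, Sun) has units_sold=790.

790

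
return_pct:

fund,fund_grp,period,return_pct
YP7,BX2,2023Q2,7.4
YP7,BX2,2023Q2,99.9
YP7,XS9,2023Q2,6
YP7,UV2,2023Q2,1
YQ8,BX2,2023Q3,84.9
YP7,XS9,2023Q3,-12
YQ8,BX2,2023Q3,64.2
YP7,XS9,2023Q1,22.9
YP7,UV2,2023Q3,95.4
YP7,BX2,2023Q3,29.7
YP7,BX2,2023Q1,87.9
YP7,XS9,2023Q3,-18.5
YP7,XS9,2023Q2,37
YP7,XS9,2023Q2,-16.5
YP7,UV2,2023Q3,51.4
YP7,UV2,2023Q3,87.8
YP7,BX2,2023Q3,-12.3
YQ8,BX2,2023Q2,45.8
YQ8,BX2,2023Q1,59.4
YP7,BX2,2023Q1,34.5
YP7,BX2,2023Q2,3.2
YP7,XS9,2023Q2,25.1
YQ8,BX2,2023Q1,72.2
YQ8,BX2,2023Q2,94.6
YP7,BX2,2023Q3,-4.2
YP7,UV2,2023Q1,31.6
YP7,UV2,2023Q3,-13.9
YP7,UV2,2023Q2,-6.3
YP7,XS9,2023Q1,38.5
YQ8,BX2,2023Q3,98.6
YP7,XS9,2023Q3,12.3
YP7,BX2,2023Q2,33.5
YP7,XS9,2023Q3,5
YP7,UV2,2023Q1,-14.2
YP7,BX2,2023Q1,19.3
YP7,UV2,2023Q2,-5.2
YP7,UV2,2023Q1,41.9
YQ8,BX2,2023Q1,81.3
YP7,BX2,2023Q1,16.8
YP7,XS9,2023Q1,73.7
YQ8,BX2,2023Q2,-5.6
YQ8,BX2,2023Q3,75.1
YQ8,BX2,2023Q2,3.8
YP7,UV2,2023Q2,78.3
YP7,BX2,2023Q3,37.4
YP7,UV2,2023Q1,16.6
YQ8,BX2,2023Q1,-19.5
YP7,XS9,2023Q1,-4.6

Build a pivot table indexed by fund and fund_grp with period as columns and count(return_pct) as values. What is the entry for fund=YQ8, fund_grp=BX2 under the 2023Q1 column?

Rows with fund=YQ8, fund_grp=BX2 and period=2023Q1: return_pct values are 59.4, 72.2, 81.3, -19.5.
4 rows match — count = 4.

4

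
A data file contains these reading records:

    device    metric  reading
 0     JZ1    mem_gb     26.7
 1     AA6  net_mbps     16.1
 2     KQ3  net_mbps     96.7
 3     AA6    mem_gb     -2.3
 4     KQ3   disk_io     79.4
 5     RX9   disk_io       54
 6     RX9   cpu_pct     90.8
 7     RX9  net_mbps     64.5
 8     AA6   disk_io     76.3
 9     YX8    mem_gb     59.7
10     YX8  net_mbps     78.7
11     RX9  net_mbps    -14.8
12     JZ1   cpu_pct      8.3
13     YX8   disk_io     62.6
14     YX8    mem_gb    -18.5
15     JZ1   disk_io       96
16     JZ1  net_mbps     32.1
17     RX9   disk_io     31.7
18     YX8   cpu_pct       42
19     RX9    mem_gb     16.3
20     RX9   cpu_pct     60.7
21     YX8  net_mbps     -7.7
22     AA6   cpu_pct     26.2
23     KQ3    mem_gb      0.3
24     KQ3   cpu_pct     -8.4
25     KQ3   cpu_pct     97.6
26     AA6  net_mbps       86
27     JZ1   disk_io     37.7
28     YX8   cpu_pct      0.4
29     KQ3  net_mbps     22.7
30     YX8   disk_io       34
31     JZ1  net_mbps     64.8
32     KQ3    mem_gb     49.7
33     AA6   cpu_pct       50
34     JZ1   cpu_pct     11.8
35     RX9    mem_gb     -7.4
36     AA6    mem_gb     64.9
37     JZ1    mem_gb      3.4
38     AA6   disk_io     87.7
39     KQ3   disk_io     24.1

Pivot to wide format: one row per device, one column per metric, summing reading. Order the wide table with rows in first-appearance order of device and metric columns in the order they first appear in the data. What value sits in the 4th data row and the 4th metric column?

151.5

With rows in first-appearance order of device, row 4 is device=RX9. metric columns in first-appearance order: mem_gb, net_mbps, disk_io, cpu_pct; column 4 is cpu_pct.
Long rows with device=RX9, metric=cpu_pct: 90.8 + 60.7 = 151.5.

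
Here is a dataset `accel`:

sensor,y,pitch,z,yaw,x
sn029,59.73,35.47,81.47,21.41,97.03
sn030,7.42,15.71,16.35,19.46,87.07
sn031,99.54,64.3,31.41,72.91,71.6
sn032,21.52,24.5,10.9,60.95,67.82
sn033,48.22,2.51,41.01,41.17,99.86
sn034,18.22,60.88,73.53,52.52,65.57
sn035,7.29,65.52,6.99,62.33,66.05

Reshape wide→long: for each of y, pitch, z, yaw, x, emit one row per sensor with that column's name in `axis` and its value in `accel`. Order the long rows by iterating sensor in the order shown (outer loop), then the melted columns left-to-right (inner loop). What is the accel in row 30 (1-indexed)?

65.57

35 rows total (7 × 5). Row 30: index ⌊(30-1)/5⌋ = 5 into sensor → sn034; (30-1) mod 5 = 4 into the melted columns → x.
So row 30 is (sn034, x, 65.57); accel = 65.57.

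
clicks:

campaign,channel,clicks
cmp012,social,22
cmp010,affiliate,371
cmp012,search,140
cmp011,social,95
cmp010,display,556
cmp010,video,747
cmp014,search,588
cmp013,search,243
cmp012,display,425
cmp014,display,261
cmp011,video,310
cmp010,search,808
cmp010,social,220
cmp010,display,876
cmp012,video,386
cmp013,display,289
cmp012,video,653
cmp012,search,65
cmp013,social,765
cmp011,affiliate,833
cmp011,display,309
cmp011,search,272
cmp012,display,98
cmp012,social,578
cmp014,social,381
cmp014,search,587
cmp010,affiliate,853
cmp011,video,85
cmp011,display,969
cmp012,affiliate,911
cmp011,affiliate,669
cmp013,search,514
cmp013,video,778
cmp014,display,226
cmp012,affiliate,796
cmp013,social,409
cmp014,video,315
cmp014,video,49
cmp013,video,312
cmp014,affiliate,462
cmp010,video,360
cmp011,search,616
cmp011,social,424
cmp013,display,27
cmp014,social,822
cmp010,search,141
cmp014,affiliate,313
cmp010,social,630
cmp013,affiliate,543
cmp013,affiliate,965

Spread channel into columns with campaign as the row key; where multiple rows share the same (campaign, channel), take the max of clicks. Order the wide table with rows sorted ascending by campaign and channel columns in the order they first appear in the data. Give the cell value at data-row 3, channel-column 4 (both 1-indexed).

425

With rows sorted ascending by campaign, row 3 is campaign=cmp012. channel columns in first-appearance order: social, affiliate, search, display, video; column 4 is display.
Long rows with campaign=cmp012, channel=display: max(425, 98) = 425.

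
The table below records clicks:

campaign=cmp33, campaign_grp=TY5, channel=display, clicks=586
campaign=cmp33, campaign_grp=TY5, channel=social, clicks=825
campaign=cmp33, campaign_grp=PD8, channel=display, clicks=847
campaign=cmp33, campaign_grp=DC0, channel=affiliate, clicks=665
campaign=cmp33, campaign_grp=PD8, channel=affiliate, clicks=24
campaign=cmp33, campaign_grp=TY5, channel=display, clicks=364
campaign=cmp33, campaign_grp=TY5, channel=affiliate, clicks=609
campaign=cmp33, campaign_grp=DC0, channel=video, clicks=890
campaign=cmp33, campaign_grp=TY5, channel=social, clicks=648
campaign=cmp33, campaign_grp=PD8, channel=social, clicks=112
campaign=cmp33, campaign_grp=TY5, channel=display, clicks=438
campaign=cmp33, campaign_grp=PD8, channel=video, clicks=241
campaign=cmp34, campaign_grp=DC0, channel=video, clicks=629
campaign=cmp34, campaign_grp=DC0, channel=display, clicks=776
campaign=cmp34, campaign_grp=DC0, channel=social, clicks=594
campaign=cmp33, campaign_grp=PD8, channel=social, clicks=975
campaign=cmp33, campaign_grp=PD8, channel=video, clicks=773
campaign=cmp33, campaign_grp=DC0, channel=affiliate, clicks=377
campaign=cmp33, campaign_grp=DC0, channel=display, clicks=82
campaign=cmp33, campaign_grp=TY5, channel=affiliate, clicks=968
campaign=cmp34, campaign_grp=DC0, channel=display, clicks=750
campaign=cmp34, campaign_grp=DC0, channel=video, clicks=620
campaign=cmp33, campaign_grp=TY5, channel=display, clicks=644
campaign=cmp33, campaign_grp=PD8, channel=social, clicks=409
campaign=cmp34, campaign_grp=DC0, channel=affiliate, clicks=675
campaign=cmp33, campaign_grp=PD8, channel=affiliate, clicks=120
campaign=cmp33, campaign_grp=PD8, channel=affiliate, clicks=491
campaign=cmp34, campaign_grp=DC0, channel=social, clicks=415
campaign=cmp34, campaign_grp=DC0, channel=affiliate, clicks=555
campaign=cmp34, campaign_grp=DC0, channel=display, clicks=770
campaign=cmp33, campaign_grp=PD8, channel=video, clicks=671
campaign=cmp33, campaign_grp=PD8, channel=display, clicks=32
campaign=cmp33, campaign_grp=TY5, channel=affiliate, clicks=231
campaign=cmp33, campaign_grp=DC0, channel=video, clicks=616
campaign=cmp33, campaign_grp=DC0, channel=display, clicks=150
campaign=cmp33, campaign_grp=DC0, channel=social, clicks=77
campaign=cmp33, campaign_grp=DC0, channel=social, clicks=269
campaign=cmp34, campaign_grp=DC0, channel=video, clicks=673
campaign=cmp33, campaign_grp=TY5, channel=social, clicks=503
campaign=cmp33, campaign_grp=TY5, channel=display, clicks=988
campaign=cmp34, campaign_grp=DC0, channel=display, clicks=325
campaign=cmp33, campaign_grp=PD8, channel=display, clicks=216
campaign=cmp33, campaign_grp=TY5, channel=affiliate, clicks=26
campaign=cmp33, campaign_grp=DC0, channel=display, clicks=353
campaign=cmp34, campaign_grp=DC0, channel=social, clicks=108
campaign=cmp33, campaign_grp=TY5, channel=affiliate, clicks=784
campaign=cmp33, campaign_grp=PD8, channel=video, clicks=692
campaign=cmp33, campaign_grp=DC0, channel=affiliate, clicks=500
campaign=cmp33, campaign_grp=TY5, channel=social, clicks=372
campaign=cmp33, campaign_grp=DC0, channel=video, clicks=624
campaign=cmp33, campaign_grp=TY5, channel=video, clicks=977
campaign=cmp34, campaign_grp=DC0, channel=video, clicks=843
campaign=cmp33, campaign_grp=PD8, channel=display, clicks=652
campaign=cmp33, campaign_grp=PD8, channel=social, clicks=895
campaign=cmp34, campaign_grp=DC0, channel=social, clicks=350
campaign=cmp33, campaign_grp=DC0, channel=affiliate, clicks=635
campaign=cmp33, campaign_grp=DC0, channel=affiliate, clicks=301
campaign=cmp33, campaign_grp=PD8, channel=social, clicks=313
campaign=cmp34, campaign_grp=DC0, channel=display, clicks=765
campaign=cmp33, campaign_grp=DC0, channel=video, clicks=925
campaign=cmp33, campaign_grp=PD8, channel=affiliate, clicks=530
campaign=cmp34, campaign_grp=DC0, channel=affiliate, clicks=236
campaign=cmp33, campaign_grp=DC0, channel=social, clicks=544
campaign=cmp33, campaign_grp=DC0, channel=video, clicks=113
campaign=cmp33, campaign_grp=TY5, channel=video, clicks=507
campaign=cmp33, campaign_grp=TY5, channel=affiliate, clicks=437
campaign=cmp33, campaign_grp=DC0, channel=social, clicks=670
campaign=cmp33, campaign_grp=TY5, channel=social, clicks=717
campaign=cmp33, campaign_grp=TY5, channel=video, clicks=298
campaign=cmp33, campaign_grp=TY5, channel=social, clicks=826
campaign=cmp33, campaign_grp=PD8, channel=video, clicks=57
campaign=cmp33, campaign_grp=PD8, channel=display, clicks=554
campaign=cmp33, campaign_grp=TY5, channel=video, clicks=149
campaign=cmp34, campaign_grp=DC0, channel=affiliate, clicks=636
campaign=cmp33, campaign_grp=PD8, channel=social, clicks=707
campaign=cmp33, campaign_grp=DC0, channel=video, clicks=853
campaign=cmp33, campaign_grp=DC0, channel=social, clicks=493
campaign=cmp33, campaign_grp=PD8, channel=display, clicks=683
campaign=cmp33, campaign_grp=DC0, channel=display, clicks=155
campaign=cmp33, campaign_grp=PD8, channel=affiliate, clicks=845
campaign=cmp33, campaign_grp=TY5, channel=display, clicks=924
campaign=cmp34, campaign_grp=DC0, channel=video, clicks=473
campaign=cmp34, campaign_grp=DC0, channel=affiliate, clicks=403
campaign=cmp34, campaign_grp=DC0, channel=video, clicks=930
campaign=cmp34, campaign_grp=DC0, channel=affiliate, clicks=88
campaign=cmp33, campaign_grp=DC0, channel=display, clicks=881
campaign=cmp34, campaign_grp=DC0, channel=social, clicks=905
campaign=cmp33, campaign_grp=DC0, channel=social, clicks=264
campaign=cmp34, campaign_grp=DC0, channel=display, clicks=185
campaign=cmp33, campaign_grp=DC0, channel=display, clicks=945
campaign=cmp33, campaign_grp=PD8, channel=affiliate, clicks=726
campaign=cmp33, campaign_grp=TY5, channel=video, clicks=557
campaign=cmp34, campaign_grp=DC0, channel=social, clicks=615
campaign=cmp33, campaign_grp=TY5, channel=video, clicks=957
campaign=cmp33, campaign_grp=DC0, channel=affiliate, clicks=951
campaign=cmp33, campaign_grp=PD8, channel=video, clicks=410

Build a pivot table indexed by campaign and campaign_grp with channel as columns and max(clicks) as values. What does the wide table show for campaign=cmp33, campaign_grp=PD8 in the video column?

Rows with campaign=cmp33, campaign_grp=PD8 and channel=video: clicks values are 241, 773, 671, 692, 57, 410.
max(241, 773, 671, 692, 57, 410) = 773.

773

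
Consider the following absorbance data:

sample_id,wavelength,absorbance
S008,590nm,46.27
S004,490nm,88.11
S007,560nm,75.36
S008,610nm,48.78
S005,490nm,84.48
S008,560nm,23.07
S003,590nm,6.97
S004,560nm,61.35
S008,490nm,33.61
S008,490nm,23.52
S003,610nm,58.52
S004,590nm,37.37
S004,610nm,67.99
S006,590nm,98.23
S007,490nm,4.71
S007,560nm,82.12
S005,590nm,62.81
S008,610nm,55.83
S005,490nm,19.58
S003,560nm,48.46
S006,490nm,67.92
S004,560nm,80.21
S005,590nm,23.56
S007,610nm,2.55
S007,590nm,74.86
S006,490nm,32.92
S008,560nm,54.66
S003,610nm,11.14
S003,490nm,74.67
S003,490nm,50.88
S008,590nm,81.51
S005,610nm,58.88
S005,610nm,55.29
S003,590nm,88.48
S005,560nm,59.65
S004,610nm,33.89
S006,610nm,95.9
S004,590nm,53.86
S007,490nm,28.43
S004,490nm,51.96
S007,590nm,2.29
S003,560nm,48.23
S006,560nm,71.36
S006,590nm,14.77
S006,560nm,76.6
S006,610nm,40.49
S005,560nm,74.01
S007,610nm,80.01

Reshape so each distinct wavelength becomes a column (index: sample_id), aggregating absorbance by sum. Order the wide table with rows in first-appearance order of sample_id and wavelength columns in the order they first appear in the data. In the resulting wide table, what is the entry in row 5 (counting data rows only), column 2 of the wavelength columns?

125.55

With rows in first-appearance order of sample_id, row 5 is sample_id=S003. wavelength columns in first-appearance order: 590nm, 490nm, 560nm, 610nm; column 2 is 490nm.
Long rows with sample_id=S003, wavelength=490nm: 74.67 + 50.88 = 125.55.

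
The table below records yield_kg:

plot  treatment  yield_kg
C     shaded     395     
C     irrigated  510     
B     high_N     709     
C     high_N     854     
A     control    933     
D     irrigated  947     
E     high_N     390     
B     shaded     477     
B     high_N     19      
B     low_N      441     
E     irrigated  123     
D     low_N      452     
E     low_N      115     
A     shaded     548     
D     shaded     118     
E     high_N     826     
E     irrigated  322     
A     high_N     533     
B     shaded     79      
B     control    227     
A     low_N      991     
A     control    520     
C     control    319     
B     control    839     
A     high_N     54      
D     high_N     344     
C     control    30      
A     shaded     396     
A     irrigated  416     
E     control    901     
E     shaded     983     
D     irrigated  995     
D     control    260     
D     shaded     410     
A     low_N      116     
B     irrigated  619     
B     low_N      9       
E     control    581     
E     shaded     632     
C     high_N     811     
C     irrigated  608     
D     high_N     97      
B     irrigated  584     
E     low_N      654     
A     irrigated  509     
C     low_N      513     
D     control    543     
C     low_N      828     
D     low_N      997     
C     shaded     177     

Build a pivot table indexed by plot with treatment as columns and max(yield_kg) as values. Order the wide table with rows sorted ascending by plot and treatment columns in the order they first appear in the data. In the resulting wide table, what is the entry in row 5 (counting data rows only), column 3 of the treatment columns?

With rows sorted ascending by plot, row 5 is plot=E. treatment columns in first-appearance order: shaded, irrigated, high_N, control, low_N; column 3 is high_N.
Long rows with plot=E, treatment=high_N: max(390, 826) = 826.

826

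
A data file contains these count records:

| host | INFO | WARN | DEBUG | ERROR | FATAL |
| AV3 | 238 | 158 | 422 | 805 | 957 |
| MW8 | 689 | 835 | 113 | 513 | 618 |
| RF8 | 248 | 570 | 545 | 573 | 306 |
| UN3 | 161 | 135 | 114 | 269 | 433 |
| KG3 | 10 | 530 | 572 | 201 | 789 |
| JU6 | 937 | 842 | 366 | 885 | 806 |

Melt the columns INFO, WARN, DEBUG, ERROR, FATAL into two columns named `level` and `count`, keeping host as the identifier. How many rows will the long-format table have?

6 host values × 5 melted columns = 30 rows.

30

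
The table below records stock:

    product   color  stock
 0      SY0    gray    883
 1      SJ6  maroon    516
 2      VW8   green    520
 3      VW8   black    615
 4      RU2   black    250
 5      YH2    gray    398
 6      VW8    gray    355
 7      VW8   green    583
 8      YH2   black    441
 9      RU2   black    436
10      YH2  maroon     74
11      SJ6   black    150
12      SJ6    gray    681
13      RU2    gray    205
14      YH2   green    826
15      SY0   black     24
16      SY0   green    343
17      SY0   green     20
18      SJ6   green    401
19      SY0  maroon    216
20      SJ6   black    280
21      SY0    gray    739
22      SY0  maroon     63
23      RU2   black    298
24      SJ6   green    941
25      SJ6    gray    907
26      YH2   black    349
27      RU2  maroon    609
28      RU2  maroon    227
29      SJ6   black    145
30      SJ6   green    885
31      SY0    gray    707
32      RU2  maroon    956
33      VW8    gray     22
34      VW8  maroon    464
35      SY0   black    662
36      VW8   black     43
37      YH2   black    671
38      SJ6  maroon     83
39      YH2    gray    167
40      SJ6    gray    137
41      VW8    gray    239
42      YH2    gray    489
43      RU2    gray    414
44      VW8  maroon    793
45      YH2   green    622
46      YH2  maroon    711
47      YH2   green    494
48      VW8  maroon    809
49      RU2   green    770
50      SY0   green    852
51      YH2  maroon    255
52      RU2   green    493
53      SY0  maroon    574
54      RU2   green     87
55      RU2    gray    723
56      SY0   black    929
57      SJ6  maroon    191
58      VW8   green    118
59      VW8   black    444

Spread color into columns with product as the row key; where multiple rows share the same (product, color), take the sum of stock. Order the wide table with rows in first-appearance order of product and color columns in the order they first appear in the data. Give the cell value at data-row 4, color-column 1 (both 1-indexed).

1342

With rows in first-appearance order of product, row 4 is product=RU2. color columns in first-appearance order: gray, maroon, green, black; column 1 is gray.
Long rows with product=RU2, color=gray: 205 + 414 + 723 = 1342.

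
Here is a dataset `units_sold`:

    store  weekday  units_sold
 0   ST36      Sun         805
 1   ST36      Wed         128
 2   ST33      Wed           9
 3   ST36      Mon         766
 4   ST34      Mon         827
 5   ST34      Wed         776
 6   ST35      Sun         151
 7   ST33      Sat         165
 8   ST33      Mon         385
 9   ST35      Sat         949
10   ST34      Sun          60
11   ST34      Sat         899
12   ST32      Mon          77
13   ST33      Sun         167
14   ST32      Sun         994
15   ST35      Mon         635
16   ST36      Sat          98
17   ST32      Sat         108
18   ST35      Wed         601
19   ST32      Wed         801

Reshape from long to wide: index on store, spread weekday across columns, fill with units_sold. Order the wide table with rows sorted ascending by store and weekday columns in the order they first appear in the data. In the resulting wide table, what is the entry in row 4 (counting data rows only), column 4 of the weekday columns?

With rows sorted ascending by store, row 4 is store=ST35. weekday columns in first-appearance order: Sun, Wed, Mon, Sat; column 4 is Sat.
Long rows with store=ST35, weekday=Sat: units_sold = 949.

949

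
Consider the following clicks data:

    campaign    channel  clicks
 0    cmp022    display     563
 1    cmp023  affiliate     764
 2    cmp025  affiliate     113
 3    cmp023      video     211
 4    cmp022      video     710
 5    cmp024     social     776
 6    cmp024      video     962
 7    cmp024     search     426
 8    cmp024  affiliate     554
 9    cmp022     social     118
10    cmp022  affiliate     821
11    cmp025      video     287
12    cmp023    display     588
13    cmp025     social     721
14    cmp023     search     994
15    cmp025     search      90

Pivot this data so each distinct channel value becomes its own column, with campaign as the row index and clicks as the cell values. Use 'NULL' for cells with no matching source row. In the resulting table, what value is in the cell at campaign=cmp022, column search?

No long-format row has campaign=cmp022 and channel=search, so the cell is NULL.

NULL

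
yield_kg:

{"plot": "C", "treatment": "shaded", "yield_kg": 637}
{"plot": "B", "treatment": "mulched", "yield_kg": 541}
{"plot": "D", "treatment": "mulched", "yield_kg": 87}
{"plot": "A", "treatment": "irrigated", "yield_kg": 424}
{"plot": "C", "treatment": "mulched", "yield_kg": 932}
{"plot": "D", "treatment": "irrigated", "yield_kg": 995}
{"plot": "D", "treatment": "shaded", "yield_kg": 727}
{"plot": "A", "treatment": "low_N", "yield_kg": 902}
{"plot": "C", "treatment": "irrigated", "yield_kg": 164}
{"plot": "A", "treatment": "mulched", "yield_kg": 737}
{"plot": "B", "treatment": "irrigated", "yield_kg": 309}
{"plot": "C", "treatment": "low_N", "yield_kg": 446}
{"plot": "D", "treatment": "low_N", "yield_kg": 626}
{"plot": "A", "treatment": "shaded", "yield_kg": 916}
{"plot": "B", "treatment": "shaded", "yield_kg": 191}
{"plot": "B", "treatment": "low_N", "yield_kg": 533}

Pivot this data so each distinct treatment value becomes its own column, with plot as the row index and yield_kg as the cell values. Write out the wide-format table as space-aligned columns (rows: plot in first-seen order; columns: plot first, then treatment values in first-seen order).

Columns: plot plus the 4 distinct treatment values (shaded, mulched, irrigated, low_N).
For example, row C column shaded takes yield_kg=637 from the long row (C, shaded).

plot  shaded  mulched  irrigated  low_N
C     637     932      164        446  
B     191     541      309        533  
D     727     87       995        626  
A     916     737      424        902  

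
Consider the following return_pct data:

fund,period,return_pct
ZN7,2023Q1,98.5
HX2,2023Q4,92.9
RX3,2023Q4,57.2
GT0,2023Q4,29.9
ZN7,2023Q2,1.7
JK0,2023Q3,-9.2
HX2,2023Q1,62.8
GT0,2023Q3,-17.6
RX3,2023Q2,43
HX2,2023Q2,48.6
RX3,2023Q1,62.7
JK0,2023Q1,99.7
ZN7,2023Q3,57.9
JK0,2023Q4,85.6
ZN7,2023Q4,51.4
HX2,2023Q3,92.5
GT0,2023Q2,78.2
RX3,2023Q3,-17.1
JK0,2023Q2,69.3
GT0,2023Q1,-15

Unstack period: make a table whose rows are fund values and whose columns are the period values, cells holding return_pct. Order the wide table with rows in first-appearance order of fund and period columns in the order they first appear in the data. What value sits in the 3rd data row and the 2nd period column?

With rows in first-appearance order of fund, row 3 is fund=RX3. period columns in first-appearance order: 2023Q1, 2023Q4, 2023Q2, 2023Q3; column 2 is 2023Q4.
Long rows with fund=RX3, period=2023Q4: return_pct = 57.2.

57.2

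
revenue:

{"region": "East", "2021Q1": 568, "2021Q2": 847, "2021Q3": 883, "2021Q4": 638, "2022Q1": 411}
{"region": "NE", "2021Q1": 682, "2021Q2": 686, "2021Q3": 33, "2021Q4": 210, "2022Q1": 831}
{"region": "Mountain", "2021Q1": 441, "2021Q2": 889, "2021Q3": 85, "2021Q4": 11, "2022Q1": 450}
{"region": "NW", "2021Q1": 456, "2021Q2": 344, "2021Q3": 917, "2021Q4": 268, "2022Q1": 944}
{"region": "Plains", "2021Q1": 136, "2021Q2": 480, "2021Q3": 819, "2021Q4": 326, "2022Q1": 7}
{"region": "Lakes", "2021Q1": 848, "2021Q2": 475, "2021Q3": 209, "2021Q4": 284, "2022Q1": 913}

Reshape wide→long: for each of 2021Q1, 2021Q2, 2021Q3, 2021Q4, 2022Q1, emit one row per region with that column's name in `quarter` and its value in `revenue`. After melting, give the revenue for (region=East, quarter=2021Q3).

883

Unpivoting turns each (region, wide-column) pair into one long row.
The wide cell at row East, column 2021Q3 holds 883, so the long row (East, 2021Q3) has revenue=883.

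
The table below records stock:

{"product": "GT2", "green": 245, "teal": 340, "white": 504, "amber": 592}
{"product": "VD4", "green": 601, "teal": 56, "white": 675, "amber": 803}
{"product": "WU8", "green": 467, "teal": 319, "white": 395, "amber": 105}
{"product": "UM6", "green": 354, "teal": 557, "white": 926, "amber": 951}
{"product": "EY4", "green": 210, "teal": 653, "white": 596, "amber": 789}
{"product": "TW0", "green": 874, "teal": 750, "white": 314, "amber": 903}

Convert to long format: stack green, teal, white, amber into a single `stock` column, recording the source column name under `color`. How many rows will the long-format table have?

24

6 product values × 4 melted columns = 24 rows.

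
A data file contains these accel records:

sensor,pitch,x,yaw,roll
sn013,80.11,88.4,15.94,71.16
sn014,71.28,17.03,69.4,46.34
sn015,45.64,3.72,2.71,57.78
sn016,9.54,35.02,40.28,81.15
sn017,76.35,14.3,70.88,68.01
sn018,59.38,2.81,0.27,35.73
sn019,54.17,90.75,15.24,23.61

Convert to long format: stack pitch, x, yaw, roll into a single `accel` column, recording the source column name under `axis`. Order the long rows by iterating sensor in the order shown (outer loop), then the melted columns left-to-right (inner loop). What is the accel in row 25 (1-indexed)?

28 rows total (7 × 4). Row 25: index ⌊(25-1)/4⌋ = 6 into sensor → sn019; (25-1) mod 4 = 0 into the melted columns → pitch.
So row 25 is (sn019, pitch, 54.17); accel = 54.17.

54.17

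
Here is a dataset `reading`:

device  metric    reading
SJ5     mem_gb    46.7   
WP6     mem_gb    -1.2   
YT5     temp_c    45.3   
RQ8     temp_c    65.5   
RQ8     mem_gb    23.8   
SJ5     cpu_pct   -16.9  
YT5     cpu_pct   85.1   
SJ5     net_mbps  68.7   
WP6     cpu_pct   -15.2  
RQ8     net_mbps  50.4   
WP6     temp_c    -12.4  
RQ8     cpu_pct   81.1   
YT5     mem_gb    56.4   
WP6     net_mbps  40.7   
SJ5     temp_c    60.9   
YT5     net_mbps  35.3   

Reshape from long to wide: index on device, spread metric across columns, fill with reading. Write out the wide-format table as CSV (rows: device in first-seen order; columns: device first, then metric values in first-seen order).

device,mem_gb,temp_c,cpu_pct,net_mbps
SJ5,46.7,60.9,-16.9,68.7
WP6,-1.2,-12.4,-15.2,40.7
YT5,56.4,45.3,85.1,35.3
RQ8,23.8,65.5,81.1,50.4

Columns: device plus the 4 distinct metric values (mem_gb, temp_c, cpu_pct, net_mbps).
For example, row SJ5 column mem_gb takes reading=46.7 from the long row (SJ5, mem_gb).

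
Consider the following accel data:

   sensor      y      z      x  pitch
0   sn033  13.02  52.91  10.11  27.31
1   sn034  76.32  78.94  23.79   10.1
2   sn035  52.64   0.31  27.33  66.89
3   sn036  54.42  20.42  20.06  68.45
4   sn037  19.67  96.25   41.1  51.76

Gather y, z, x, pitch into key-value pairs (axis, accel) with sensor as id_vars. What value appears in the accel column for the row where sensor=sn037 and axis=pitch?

51.76

Unpivoting turns each (sensor, wide-column) pair into one long row.
The wide cell at row sn037, column pitch holds 51.76, so the long row (sn037, pitch) has accel=51.76.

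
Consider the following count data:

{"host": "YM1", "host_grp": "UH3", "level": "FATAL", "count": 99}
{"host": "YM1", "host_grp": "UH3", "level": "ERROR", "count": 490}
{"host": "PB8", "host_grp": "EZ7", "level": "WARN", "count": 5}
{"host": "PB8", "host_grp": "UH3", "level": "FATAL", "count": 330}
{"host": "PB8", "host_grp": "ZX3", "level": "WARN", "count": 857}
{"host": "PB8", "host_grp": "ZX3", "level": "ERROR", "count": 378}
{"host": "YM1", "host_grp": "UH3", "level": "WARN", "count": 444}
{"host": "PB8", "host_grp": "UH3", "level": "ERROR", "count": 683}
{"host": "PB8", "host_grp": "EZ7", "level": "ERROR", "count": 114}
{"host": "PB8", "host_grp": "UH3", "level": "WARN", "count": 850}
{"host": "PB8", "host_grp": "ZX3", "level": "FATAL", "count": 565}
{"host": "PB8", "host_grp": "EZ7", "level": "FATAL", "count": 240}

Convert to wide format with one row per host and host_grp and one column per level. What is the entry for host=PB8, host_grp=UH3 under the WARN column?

850

Wide layout: rows indexed by host and host_grp, columns are the 3 distinct level values (FATAL, ERROR, WARN).
Cell (host=PB8, host_grp=UH3, level=WARN) draws from the long row where host=PB8, host_grp=UH3 and level=WARN, which has count=850.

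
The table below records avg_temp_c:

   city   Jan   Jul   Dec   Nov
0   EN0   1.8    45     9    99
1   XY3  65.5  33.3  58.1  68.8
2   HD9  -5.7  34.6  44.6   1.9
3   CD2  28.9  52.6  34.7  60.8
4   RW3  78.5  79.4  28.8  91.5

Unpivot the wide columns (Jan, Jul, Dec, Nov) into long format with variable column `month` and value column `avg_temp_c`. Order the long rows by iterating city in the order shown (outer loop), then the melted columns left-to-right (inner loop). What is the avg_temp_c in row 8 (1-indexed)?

20 rows total (5 × 4). Row 8: index ⌊(8-1)/4⌋ = 1 into city → XY3; (8-1) mod 4 = 3 into the melted columns → Nov.
So row 8 is (XY3, Nov, 68.8); avg_temp_c = 68.8.

68.8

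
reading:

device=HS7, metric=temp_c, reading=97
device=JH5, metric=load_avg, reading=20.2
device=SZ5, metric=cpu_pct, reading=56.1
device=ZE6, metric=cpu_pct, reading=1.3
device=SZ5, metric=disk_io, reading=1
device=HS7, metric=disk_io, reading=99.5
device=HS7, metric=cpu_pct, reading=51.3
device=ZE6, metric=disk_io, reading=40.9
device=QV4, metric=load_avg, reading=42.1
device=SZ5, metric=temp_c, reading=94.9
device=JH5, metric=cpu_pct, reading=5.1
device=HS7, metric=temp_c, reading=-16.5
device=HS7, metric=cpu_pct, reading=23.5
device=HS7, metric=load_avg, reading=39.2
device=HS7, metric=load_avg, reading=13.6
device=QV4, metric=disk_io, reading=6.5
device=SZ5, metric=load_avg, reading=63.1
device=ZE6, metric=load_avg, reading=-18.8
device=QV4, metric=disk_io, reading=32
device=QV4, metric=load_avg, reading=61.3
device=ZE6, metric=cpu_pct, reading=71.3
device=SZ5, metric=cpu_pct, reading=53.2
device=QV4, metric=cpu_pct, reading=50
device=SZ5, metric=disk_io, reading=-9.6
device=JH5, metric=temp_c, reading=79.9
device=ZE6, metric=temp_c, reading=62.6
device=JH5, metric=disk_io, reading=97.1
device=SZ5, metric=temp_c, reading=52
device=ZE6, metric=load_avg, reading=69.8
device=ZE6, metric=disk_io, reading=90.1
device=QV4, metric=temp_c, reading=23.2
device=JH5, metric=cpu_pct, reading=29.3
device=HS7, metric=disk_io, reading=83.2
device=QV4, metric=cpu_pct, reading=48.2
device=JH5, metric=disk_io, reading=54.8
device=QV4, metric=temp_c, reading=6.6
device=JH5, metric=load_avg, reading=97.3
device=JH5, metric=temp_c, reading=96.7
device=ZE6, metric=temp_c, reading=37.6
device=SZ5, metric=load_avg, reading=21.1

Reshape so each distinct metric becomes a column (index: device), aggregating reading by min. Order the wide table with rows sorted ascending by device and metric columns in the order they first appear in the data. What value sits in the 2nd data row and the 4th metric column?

54.8

With rows sorted ascending by device, row 2 is device=JH5. metric columns in first-appearance order: temp_c, load_avg, cpu_pct, disk_io; column 4 is disk_io.
Long rows with device=JH5, metric=disk_io: min(97.1, 54.8) = 54.8.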